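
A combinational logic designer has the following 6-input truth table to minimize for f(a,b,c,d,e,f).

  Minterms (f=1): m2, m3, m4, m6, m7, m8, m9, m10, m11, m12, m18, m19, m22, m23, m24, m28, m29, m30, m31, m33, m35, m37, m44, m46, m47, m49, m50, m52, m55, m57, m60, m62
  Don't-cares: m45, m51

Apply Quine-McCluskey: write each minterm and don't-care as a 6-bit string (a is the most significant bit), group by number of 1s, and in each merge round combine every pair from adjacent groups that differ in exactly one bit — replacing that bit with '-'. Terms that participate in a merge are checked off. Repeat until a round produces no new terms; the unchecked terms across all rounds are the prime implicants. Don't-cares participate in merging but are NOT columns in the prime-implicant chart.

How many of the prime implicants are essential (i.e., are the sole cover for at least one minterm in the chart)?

Round 0: 000010✓ 000011✓ 000100✓ 000110✓ 000111✓ 001000✓ 001001✓ 001010✓ 001011✓ 001100✓ 010010✓ 010011✓ 010110✓ 010111✓ 011000✓ 011100✓ 011101✓ 011110✓ 011111✓ 100001✓ 100011✓ 100101✓ 101100✓ 101101✓ 101110✓ 101111✓ 110001✓ 110010✓ 110011✓ 110100✓ 110111✓ 111001✓ 111100✓ 111110✓
Round 1: -00011✓ -01100✓ -10010✓ -10011✓ -10111✓ -11100✓ -11110✓ 0-0010✓ 0-0011✓ 0-0110✓ 0-0111✓ 0-1000✓ 0-1100✓ 00-010✓ 00-011✓ 00-100 000-10✓ 000-11✓ 00001-✓ 0001-0 00011-✓ 001-00✓ 0010-0✓ 0010-1✓ 00100-✓ 00101-✓ 01-110✓ 01-111✓ 010-10✓ 010-11✓ 01001-✓ 01011-✓ 011-00✓ 0111-0✓ 0111-1✓ 01110-✓ 01111-✓ 1-0001✓ 1-0011✓ 1-1100✓ 1-1110✓ 10-101 100-01 1000-1✓ 1011-0✓ 1011-1✓ 10110-✓ 10111-✓ 11-001 11-100 110-11✓ 1100-1✓ 11001-✓ 1111-0✓
Round 2: --0011 --1100 -10-11 -1001- -111-0 0-0-10✓ 0-0-11✓ 0-001-✓ 0-011-✓ 0-1-00 00-01- 000-1-✓ 0010-- 01-11- 010-1-✓ 0111-- 1-00-1 1-11-0 1011--
Round 3: 0-0-1-
PIs = {--0011, --1100, -10-11, -1001-, -111-0, 0-0-1-, 0-1-00, 00-01-, 00-100, 0001-0, 0010--, 01-11-, 0111--, 1-00-1, 1-11-0, 10-101, 100-01, 1011--, 11-001, 11-100}
Coverage chart:
  m2: 0-0-1-,00-01-
  m3: --0011,0-0-1-,00-01-
  m4: 00-100,0001-0
  m6: 0-0-1-,0001-0
  m7: 0-0-1- ←essential
  m8: 0-1-00,0010--
  m9: 0010-- ←essential
  m10: 00-01-,0010--
  m11: 00-01-,0010--
  m12: --1100,0-1-00,00-100
  m18: -1001-,0-0-1-
  m19: --0011,-10-11,-1001-,0-0-1-
  m22: 0-0-1-,01-11-
  m23: -10-11,0-0-1-,01-11-
  m24: 0-1-00 ←essential
  m28: --1100,-111-0,0-1-00,0111--
  m29: 0111-- ←essential
  m30: -111-0,01-11-,0111--
  m31: 01-11-,0111--
  m33: 1-00-1,100-01
  m35: --0011,1-00-1
  m37: 10-101,100-01
  m44: --1100,1-11-0,1011--
  m46: 1-11-0,1011--
  m47: 1011-- ←essential
  m49: 1-00-1,11-001
  m50: -1001- ←essential
  m52: 11-100 ←essential
  m55: -10-11 ←essential
  m57: 11-001 ←essential
  m60: --1100,-111-0,1-11-0,11-100
  m62: -111-0,1-11-0
Essential: -10-11, -1001-, 0-0-1-, 0-1-00, 0010--, 0111--, 1011--, 11-001, 11-100

9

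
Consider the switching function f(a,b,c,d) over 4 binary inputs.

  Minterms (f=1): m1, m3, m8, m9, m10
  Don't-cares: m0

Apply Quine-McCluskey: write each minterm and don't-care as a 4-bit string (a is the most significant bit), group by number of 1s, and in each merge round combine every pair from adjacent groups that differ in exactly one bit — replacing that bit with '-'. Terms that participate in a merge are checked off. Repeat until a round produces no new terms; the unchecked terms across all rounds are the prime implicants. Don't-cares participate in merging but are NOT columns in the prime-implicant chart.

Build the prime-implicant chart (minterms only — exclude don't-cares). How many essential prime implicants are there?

3

[col 0] 0000*, 0001*, 0011*, 1000*, 1001*, 1010*
[col 1] -000*, -001*, 00-1, 000-*, 10-0, 100-*
[col 2] -00-
Prime implicants: -00-, 00-1, 10-0
PI chart (minterm → PIs covering it):
  1 | -00-,00-1
  3 | 00-1  (sole → essential)
  8 | -00-,10-0
  9 | -00-  (sole → essential)
  10 | 10-0  (sole → essential)
Essential prime implicants: -00-, 00-1, 10-0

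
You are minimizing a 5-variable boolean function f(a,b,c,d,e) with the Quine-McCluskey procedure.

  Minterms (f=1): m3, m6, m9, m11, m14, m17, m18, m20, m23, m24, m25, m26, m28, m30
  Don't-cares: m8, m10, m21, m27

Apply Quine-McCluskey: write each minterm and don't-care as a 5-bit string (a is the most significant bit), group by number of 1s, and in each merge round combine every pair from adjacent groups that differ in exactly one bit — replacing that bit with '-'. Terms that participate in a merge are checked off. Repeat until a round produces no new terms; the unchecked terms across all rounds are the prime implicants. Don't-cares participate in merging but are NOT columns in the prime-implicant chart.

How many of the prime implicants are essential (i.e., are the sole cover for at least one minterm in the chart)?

5

[col 0] 00011*, 00110*, 01000*, 01001*, 01010*, 01011*, 01110*, 10001*, 10010*, 10100*, 10101*, 10111*, 11000*, 11001*, 11010*, 11011*, 11100*, 11110*
[col 1] -1000*, -1001*, -1010*, -1011*, -1110*, 0-011, 0-110, 01-10*, 010-0*, 010-1*, 0100-*, 0101-*, 1-001, 1-010, 1-100, 10-01, 101-1, 1010-, 11-00*, 11-10*, 110-0*, 110-1*, 1100-*, 1101-*, 111-0*
[col 2] -1-10, -10-0*, -10-1*, -100-*, -101-*, 010--*, 11--0, 110--*
[col 3] -10--
Prime implicants: -1-10, -10--, 0-011, 0-110, 1-001, 1-010, 1-100, 10-01, 101-1, 1010-, 11--0
PI chart (minterm → PIs covering it):
  3 | 0-011  (sole → essential)
  6 | 0-110  (sole → essential)
  9 | -10--  (sole → essential)
  11 | -10--,0-011
  14 | -1-10,0-110
  17 | 1-001,10-01
  18 | 1-010  (sole → essential)
  20 | 1-100,1010-
  23 | 101-1  (sole → essential)
  24 | -10--,11--0
  25 | -10--,1-001
  26 | -1-10,-10--,1-010,11--0
  28 | 1-100,11--0
  30 | -1-10,11--0
Essential prime implicants: -10--, 0-011, 0-110, 1-010, 101-1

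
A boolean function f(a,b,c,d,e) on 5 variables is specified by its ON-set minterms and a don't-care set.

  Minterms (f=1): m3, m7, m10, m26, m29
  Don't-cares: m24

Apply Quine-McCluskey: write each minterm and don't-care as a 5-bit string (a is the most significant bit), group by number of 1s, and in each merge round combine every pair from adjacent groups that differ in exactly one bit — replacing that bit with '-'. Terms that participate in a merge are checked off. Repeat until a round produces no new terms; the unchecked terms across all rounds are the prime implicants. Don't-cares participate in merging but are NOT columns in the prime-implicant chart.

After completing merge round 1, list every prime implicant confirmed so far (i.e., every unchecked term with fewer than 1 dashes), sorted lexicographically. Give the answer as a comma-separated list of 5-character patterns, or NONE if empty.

[col 0] 00011*, 00111*, 01010*, 11000*, 11010*, 11101
[col 1] -1010, 00-11, 110-0
Prime implicants: -1010, 00-11, 110-0, 11101

11101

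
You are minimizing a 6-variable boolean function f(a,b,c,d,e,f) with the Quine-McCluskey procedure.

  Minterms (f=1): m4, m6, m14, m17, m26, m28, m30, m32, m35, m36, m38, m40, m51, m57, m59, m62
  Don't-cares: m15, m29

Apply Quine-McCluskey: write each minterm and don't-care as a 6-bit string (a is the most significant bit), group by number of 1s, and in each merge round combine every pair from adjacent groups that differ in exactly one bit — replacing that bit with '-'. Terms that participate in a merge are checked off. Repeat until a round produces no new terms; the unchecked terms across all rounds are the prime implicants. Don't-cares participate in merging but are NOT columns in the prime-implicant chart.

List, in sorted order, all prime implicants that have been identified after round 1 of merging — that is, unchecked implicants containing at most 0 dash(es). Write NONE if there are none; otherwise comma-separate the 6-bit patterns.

Round 0: 000100✓ 000110✓ 001110✓ 001111✓ 010001 011010✓ 011100✓ 011101✓ 011110✓ 100000✓ 100011✓ 100100✓ 100110✓ 101000✓ 110011✓ 111001✓ 111011✓ 111110✓
Round 1: -00100✓ -00110✓ -11110 0-1110 00-110 0001-0✓ 00111- 011-10 0111-0 01110- 1-0011 10-000 100-00 1001-0✓ 11-011 1110-1
Round 2: -001-0
PIs = {-001-0, -11110, 0-1110, 00-110, 00111-, 010001, 011-10, 0111-0, 01110-, 1-0011, 10-000, 100-00, 11-011, 1110-1}

010001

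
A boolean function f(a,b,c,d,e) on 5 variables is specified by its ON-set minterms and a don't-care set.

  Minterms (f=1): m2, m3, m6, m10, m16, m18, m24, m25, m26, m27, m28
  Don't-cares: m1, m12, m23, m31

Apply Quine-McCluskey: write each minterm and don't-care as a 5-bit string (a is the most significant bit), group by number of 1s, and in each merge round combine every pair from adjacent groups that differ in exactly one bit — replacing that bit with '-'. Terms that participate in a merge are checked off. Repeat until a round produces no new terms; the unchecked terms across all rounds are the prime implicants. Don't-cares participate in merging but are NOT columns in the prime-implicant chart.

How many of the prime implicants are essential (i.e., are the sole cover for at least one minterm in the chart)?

[col 0] 00001*, 00010*, 00011*, 00110*, 01010*, 01100*, 10000*, 10010*, 10111*, 11000*, 11001*, 11010*, 11011*, 11100*, 11111*
[col 1] -0010*, -1010*, -1100, 0-010*, 00-10, 000-1, 0001-, 1-000*, 1-010*, 1-111, 100-0*, 11-00, 11-11, 110-0*, 110-1*, 1100-*, 1101-*
[col 2] --010, 1-0-0, 110--
Prime implicants: --010, -1100, 00-10, 000-1, 0001-, 1-0-0, 1-111, 11-00, 11-11, 110--
PI chart (minterm → PIs covering it):
  2 | --010,00-10,0001-
  3 | 000-1,0001-
  6 | 00-10  (sole → essential)
  10 | --010  (sole → essential)
  16 | 1-0-0  (sole → essential)
  18 | --010,1-0-0
  24 | 1-0-0,11-00,110--
  25 | 110--  (sole → essential)
  26 | --010,1-0-0,110--
  27 | 11-11,110--
  28 | -1100,11-00
Essential prime implicants: --010, 00-10, 1-0-0, 110--

4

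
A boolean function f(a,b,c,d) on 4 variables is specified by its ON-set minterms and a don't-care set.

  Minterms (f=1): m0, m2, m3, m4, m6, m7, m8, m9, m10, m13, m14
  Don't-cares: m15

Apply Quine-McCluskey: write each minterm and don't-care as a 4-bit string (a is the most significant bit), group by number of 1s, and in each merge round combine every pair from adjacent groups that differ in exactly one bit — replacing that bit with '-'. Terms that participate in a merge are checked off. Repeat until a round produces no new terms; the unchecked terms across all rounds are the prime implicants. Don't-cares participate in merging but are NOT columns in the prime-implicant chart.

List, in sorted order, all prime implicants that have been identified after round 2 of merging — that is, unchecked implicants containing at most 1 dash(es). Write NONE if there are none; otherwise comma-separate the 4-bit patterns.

1-01, 100-, 11-1

Round 0: 0000✓ 0010✓ 0011✓ 0100✓ 0110✓ 0111✓ 1000✓ 1001✓ 1010✓ 1101✓ 1110✓ 1111✓
Round 1: -000✓ -010✓ -110✓ -111✓ 0-00✓ 0-10✓ 0-11✓ 00-0✓ 001-✓ 01-0✓ 011-✓ 1-01 1-10✓ 10-0✓ 100- 11-1 111-✓
Round 2: --10 -0-0 -11- 0--0 0-1-
PIs = {--10, -0-0, -11-, 0--0, 0-1-, 1-01, 100-, 11-1}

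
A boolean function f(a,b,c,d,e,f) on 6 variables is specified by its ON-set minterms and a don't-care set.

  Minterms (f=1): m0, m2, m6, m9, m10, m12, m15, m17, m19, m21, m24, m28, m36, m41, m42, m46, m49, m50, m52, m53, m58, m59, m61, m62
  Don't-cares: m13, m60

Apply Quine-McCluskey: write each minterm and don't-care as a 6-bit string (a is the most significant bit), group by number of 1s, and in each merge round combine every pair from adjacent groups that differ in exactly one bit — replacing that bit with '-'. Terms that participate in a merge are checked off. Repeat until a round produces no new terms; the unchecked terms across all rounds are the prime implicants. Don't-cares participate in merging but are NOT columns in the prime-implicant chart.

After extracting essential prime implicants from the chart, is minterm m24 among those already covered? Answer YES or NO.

[col 0] 000000*, 000010*, 000110*, 001001*, 001010*, 001100*, 001101*, 001111*, 010001*, 010011*, 010101*, 011000*, 011100*, 100100*, 101001*, 101010*, 101110*, 110001*, 110010*, 110100*, 110101*, 111010*, 111011*, 111100*, 111101*, 111110*
[col 1] -01001, -01010, -10001*, -10101*, -11100, 0-1100, 00-010, 000-10, 0000-0, 001-01, 0011-1, 00110-, 010-01*, 0100-1, 011-00, 1-0100, 1-1010*, 1-1110*, 101-10*, 11-010, 11-100*, 11-101*, 110-01*, 11010-*, 111-10*, 11101-, 1111-0, 11110-*
[col 2] -10-01, 1-1-10, 11-10-
Prime implicants: -01001, -01010, -10-01, -11100, 0-1100, 00-010, 000-10, 0000-0, 001-01, 0011-1, 00110-, 0100-1, 011-00, 1-0100, 1-1-10, 11-010, 11-10-, 11101-, 1111-0
PI chart (minterm → PIs covering it):
  0 | 0000-0  (sole → essential)
  2 | 00-010,000-10,0000-0
  6 | 000-10  (sole → essential)
  9 | -01001,001-01
  10 | -01010,00-010
  12 | 0-1100,00110-
  15 | 0011-1  (sole → essential)
  17 | -10-01,0100-1
  19 | 0100-1  (sole → essential)
  21 | -10-01  (sole → essential)
  24 | 011-00  (sole → essential)
  28 | -11100,0-1100,011-00
  36 | 1-0100  (sole → essential)
  41 | -01001  (sole → essential)
  42 | -01010,1-1-10
  46 | 1-1-10  (sole → essential)
  49 | -10-01  (sole → essential)
  50 | 11-010  (sole → essential)
  52 | 1-0100,11-10-
  53 | -10-01,11-10-
  58 | 1-1-10,11-010,11101-
  59 | 11101-  (sole → essential)
  61 | 11-10-  (sole → essential)
  62 | 1-1-10,1111-0
Essential prime implicants: -01001, -10-01, 000-10, 0000-0, 0011-1, 0100-1, 011-00, 1-0100, 1-1-10, 11-010, 11-10-, 11101-

YES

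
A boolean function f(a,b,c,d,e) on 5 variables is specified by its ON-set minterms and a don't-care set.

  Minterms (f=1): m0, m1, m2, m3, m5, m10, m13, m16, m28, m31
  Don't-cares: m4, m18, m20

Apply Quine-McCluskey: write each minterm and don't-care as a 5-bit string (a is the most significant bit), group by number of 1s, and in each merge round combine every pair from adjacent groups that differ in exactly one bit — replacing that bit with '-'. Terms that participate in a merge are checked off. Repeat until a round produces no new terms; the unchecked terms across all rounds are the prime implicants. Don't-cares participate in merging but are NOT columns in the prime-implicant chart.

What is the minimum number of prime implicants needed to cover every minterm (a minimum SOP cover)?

6

[col 0] 00000*, 00001*, 00010*, 00011*, 00100*, 00101*, 01010*, 01101*, 10000*, 10010*, 10100*, 11100*, 11111
[col 1] -0000*, -0010*, -0100*, 0-010, 0-101, 00-00*, 00-01*, 000-0*, 000-1*, 0000-*, 0001-*, 0010-*, 1-100, 10-00*, 100-0*
[col 2] -0-00, -00-0, 00-0-, 000--
Prime implicants: -0-00, -00-0, 0-010, 0-101, 00-0-, 000--, 1-100, 11111
PI chart (minterm → PIs covering it):
  0 | -0-00,-00-0,00-0-,000--
  1 | 00-0-,000--
  2 | -00-0,0-010,000--
  3 | 000--  (sole → essential)
  5 | 0-101,00-0-
  10 | 0-010  (sole → essential)
  13 | 0-101  (sole → essential)
  16 | -0-00,-00-0
  28 | 1-100  (sole → essential)
  31 | 11111  (sole → essential)
Essential prime implicants: 0-010, 0-101, 000--, 1-100, 11111
Petrick residual → -0-00
Minimum SOP uses 6 PIs: b'd'e' + a'c'de' + a'cd'e + a'b'c' + acd'e' + abcde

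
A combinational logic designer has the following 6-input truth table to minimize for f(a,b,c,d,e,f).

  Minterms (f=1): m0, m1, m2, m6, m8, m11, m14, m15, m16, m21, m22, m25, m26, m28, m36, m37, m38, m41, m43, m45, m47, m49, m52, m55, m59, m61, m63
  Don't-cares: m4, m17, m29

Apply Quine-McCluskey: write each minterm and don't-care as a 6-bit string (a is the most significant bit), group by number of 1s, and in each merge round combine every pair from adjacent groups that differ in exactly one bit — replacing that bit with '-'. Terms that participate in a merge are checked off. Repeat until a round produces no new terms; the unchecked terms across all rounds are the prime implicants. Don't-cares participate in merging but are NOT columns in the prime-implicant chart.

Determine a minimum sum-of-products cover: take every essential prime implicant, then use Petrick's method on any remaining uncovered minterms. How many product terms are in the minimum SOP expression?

17

Round 0: 000000✓ 000001✓ 000010✓ 000100✓ 000110✓ 001000✓ 001011✓ 001110✓ 001111✓ 010000✓ 010001✓ 010101✓ 010110✓ 011001✓ 011010 011100✓ 011101✓ 100100✓ 100101✓ 100110✓ 101001✓ 101011✓ 101101✓ 101111✓ 110001✓ 110100✓ 110111✓ 111011✓ 111101✓ 111111✓
Round 1: -00100✓ -00110✓ -01011✓ -01111✓ -10001 -11101 0-0000✓ 0-0001✓ 0-0110 00-000 00-110 000-00✓ 000-10✓ 0000-0✓ 00000-✓ 0001-0✓ 001-11✓ 00111- 01-001✓ 01-101✓ 010-01✓ 01000-✓ 011-01✓ 01110- 1-0100 1-1011✓ 1-1101✓ 1-1111✓ 10-101 1001-0✓ 10010- 101-01✓ 101-11✓ 1010-1✓ 1011-1✓ 11-111 111-11✓ 1111-1✓
Round 2: -001-0 -01-11 0-000- 000--0 01--01 1-1-11 1-11-1 101--1
PIs = {-001-0, -01-11, -10001, -11101, 0-000-, 0-0110, 00-000, 00-110, 000--0, 00111-, 01--01, 011010, 01110-, 1-0100, 1-1-11, 1-11-1, 10-101, 10010-, 101--1, 11-111}
Coverage chart:
  m0: 0-000-,00-000,000--0
  m1: 0-000- ←essential
  m2: 000--0 ←essential
  m6: -001-0,0-0110,00-110,000--0
  m8: 00-000 ←essential
  m11: -01-11 ←essential
  m14: 00-110,00111-
  m15: -01-11,00111-
  m16: 0-000- ←essential
  m21: 01--01 ←essential
  m22: 0-0110 ←essential
  m25: 01--01 ←essential
  m26: 011010 ←essential
  m28: 01110- ←essential
  m36: -001-0,1-0100,10010-
  m37: 10-101,10010-
  m38: -001-0 ←essential
  m41: 101--1 ←essential
  m43: -01-11,1-1-11,101--1
  m45: 1-11-1,10-101,101--1
  m47: -01-11,1-1-11,1-11-1,101--1
  m49: -10001 ←essential
  m52: 1-0100 ←essential
  m55: 11-111 ←essential
  m59: 1-1-11 ←essential
  m61: -11101,1-11-1
  m63: 1-1-11,1-11-1,11-111
Essential: -001-0, -01-11, -10001, 0-000-, 0-0110, 00-000, 000--0, 01--01, 011010, 01110-, 1-0100, 1-1-11, 101--1, 11-111
Petrick residual → -11101, 00-110, 10-101
Min cover (17 terms): b'c'df' + b'cef + bc'd'e'f + bcde'f + a'c'd'e' + a'c'def' + a'b'd'e'f' + a'b'def' + a'b'c'f' + a'be'f + a'bcd'ef' + a'bcde' + ac'de'f' + acef + ab'de'f + ab'cf + abdef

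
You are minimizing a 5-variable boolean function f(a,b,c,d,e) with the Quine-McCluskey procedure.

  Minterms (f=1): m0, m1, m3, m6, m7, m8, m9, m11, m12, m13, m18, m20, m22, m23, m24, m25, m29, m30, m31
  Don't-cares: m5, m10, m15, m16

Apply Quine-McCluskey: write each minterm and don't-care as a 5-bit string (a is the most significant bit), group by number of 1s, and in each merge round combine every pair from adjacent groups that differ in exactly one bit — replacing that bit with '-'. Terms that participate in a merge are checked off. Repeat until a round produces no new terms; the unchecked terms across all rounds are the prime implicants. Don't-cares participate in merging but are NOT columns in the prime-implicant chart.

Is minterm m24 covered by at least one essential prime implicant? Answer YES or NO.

NO

[col 0] 00000*, 00001*, 00011*, 00101*, 00110*, 00111*, 01000*, 01001*, 01010*, 01011*, 01100*, 01101*, 01111*, 10000*, 10010*, 10100*, 10110*, 10111*, 11000*, 11001*, 11101*, 11110*, 11111*
[col 1] -0000*, -0110*, -0111*, -1000*, -1001*, -1101*, -1111*, 0-000*, 0-001*, 0-011*, 0-101*, 0-111*, 00-01*, 00-11*, 000-1*, 0000-*, 001-1*, 0011-*, 01-00*, 01-01*, 01-11*, 010-0*, 010-1*, 0100-*, 0101-*, 011-1*, 0110-*, 1-000*, 1-110*, 1-111*, 10-00*, 10-10*, 100-0*, 101-0*, 1011-*, 11-01*, 1100-*, 111-1*, 1111-*
[col 2] --000, --111, -011-, -1-01, -100-, -11-1, 0--01*, 0--11*, 0-0-1*, 0-00-, 0-1-1*, 00--1*, 01--1*, 01-0-, 010--, 1-11-, 10--0
[col 3] 0---1
Prime implicants: --000, --111, -011-, -1-01, -100-, -11-1, 0---1, 0-00-, 01-0-, 010--, 1-11-, 10--0
PI chart (minterm → PIs covering it):
  0 | --000,0-00-
  1 | 0---1,0-00-
  3 | 0---1  (sole → essential)
  6 | -011-  (sole → essential)
  7 | --111,-011-,0---1
  8 | --000,-100-,0-00-,01-0-,010--
  9 | -1-01,-100-,0---1,0-00-,01-0-,010--
  11 | 0---1,010--
  12 | 01-0-  (sole → essential)
  13 | -1-01,-11-1,0---1,01-0-
  18 | 10--0  (sole → essential)
  20 | 10--0  (sole → essential)
  22 | -011-,1-11-,10--0
  23 | --111,-011-,1-11-
  24 | --000,-100-
  25 | -1-01,-100-
  29 | -1-01,-11-1
  30 | 1-11-  (sole → essential)
  31 | --111,-11-1,1-11-
Essential prime implicants: -011-, 0---1, 01-0-, 1-11-, 10--0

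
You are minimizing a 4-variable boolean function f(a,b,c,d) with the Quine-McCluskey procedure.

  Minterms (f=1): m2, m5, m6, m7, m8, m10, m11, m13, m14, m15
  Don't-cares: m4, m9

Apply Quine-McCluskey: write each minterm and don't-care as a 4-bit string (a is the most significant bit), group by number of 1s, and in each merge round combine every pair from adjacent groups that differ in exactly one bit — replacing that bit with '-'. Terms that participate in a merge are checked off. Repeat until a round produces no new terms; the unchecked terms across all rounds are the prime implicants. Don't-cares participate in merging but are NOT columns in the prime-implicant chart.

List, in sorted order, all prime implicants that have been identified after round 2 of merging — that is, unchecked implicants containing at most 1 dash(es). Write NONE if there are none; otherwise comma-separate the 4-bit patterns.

[col 0] 0010*, 0100*, 0101*, 0110*, 0111*, 1000*, 1001*, 1010*, 1011*, 1101*, 1110*, 1111*
[col 1] -010*, -101*, -110*, -111*, 0-10*, 01-0*, 01-1*, 010-*, 011-*, 1-01*, 1-10*, 1-11*, 10-0*, 10-1*, 100-*, 101-*, 11-1*, 111-*
[col 2] --10, -1-1, -11-, 01--, 1--1, 1-1-, 10--
Prime implicants: --10, -1-1, -11-, 01--, 1--1, 1-1-, 10--

NONE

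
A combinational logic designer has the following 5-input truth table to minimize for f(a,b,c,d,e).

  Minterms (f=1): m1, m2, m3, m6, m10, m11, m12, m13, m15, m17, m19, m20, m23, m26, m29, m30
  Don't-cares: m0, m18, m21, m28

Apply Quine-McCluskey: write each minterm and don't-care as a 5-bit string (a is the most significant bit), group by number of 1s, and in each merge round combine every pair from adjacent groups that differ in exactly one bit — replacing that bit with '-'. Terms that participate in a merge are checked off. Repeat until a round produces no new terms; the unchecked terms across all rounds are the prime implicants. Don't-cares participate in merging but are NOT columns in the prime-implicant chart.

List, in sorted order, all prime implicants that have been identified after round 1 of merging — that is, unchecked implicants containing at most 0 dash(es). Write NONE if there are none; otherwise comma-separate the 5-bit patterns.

size-2^0 implicants → 00000(✓)  00001(✓)  00010(✓)  00011(✓)  00110(✓)  01010(✓)  01011(✓)  01100(✓)  01101(✓)  01111(✓)  10001(✓)  10010(✓)  10011(✓)  10100(✓)  10101(✓)  10111(✓)  11010(✓)  11100(✓)  11101(✓)  11110(✓)
size-2^1 implicants → -0001(✓)  -0010(✓)  -0011(✓)  -1010(✓)  -1100(✓)  -1101(✓)  0-010(✓)  0-011(✓)  00-10  000-0(✓)  000-1(✓)  0000-(✓)  0001-(✓)  01-11  0101-(✓)  011-1  0110-(✓)  1-010(✓)  1-100(✓)  1-101(✓)  10-01(✓)  10-11(✓)  100-1(✓)  1001-(✓)  101-1(✓)  1010-(✓)  11-10  111-0  1110-(✓)
size-2^2 implicants → --010  -00-1  -001-  -110-  0-01-  000--  1-10-  10--1
Unchecked terms (primes): --010, -00-1, -001-, -110-, 0-01-, 00-10, 000--, 01-11, 011-1, 1-10-, 10--1, 11-10, 111-0

NONE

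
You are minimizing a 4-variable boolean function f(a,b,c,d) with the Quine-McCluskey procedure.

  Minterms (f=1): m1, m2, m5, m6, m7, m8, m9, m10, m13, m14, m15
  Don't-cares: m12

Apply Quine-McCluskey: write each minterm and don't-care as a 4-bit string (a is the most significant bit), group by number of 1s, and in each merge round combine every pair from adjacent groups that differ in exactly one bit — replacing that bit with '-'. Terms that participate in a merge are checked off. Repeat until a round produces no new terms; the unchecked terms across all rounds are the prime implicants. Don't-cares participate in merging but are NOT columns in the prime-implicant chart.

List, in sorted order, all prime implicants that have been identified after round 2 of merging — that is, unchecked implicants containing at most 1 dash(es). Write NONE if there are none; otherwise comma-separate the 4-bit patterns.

size-2^0 implicants → 0001(✓)  0010(✓)  0101(✓)  0110(✓)  0111(✓)  1000(✓)  1001(✓)  1010(✓)  1100(✓)  1101(✓)  1110(✓)  1111(✓)
size-2^1 implicants → -001(✓)  -010(✓)  -101(✓)  -110(✓)  -111(✓)  0-01(✓)  0-10(✓)  01-1(✓)  011-(✓)  1-00(✓)  1-01(✓)  1-10(✓)  10-0(✓)  100-(✓)  11-0(✓)  11-1(✓)  110-(✓)  111-(✓)
size-2^2 implicants → --01  --10  -1-1  -11-  1--0  1-0-  11--
Unchecked terms (primes): --01, --10, -1-1, -11-, 1--0, 1-0-, 11--

NONE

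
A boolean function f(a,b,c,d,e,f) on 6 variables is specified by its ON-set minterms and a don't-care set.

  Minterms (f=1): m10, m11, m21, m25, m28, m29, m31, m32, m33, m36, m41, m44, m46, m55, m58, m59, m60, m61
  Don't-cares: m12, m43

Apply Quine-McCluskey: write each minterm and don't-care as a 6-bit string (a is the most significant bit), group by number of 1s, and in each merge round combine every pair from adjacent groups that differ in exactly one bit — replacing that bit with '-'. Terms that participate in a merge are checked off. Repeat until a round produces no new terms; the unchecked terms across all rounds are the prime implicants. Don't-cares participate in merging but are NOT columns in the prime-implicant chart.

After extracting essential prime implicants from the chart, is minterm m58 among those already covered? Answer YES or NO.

size-2^0 implicants → 001010(✓)  001011(✓)  001100(✓)  010101(✓)  011001(✓)  011100(✓)  011101(✓)  011111(✓)  100000(✓)  100001(✓)  100100(✓)  101001(✓)  101011(✓)  101100(✓)  101110(✓)  110111  111010(✓)  111011(✓)  111100(✓)  111101(✓)
size-2^1 implicants → -01011  -01100(✓)  -11100(✓)  -11101(✓)  0-1100(✓)  00101-  01-101  011-01  0111-1  01110-(✓)  1-1011  1-1100(✓)  10-001  10-100  100-00  10000-  1010-1  1011-0  11101-  11110-(✓)
size-2^2 implicants → --1100  -1110-
Unchecked terms (primes): --1100, -01011, -1110-, 00101-, 01-101, 011-01, 0111-1, 1-1011, 10-001, 10-100, 100-00, 10000-, 1010-1, 1011-0, 110111, 11101-
Minterm coverage:
  m10 ⊆ 00101- [E]
  m11 ⊆ -01011,00101-
  m21 ⊆ 01-101 [E]
  m25 ⊆ 011-01 [E]
  m28 ⊆ --1100,-1110-
  m29 ⊆ -1110-,01-101,011-01,0111-1
  m31 ⊆ 0111-1 [E]
  m32 ⊆ 100-00,10000-
  m33 ⊆ 10-001,10000-
  m36 ⊆ 10-100,100-00
  m41 ⊆ 10-001,1010-1
  m44 ⊆ --1100,10-100,1011-0
  m46 ⊆ 1011-0 [E]
  m55 ⊆ 110111 [E]
  m58 ⊆ 11101- [E]
  m59 ⊆ 1-1011,11101-
  m60 ⊆ --1100,-1110-
  m61 ⊆ -1110- [E]
E = {-1110-, 00101-, 01-101, 011-01, 0111-1, 1011-0, 110111, 11101-}

YES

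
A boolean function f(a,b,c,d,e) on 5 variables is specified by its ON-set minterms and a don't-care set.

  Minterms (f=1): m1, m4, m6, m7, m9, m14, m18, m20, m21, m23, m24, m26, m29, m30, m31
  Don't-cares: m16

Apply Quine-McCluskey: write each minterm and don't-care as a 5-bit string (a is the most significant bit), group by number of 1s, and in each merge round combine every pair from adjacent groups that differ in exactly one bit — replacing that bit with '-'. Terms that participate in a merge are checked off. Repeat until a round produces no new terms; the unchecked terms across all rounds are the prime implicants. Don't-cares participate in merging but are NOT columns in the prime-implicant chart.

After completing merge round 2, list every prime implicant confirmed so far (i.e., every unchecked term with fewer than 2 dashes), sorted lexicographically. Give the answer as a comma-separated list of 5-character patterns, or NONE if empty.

-0100, -0111, -1110, 0-001, 0-110, 001-0, 0011-, 10-00, 1010-, 11-10, 1111-

size-2^0 implicants → 00001(✓)  00100(✓)  00110(✓)  00111(✓)  01001(✓)  01110(✓)  10000(✓)  10010(✓)  10100(✓)  10101(✓)  10111(✓)  11000(✓)  11010(✓)  11101(✓)  11110(✓)  11111(✓)
size-2^1 implicants → -0100  -0111  -1110  0-001  0-110  001-0  0011-  1-000(✓)  1-010(✓)  1-101(✓)  1-111(✓)  10-00  100-0(✓)  101-1(✓)  1010-  11-10  110-0(✓)  111-1(✓)  1111-
size-2^2 implicants → 1-0-0  1-1-1
Unchecked terms (primes): -0100, -0111, -1110, 0-001, 0-110, 001-0, 0011-, 1-0-0, 1-1-1, 10-00, 1010-, 11-10, 1111-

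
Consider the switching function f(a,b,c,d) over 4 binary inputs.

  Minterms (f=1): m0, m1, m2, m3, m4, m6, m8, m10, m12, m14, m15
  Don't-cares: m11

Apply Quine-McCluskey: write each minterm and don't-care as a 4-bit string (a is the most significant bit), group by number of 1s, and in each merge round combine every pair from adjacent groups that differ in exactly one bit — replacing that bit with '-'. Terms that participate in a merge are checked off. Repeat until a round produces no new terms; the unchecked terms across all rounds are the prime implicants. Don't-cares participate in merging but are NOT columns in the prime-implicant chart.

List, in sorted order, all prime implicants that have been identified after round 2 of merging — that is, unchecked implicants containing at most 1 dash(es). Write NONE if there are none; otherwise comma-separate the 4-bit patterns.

size-2^0 implicants → 0000(✓)  0001(✓)  0010(✓)  0011(✓)  0100(✓)  0110(✓)  1000(✓)  1010(✓)  1011(✓)  1100(✓)  1110(✓)  1111(✓)
size-2^1 implicants → -000(✓)  -010(✓)  -011(✓)  -100(✓)  -110(✓)  0-00(✓)  0-10(✓)  00-0(✓)  00-1(✓)  000-(✓)  001-(✓)  01-0(✓)  1-00(✓)  1-10(✓)  1-11(✓)  10-0(✓)  101-(✓)  11-0(✓)  111-(✓)
size-2^2 implicants → --00(✓)  --10(✓)  -0-0(✓)  -01-  -1-0(✓)  0--0(✓)  00--  1--0(✓)  1-1-
size-2^3 implicants → ---0
Unchecked terms (primes): ---0, -01-, 00--, 1-1-

NONE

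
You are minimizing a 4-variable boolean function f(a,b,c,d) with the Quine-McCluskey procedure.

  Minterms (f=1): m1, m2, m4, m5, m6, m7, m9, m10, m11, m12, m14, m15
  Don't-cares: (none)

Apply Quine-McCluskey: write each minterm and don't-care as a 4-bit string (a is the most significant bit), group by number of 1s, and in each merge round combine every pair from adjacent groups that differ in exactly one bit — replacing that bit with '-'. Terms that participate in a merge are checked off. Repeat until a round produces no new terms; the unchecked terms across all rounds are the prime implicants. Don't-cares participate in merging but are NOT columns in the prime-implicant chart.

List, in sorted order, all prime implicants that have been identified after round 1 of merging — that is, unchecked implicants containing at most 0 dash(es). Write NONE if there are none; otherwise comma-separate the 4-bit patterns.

Round 0: 0001✓ 0010✓ 0100✓ 0101✓ 0110✓ 0111✓ 1001✓ 1010✓ 1011✓ 1100✓ 1110✓ 1111✓
Round 1: -001 -010✓ -100✓ -110✓ -111✓ 0-01 0-10✓ 01-0✓ 01-1✓ 010-✓ 011-✓ 1-10✓ 1-11✓ 10-1 101-✓ 11-0✓ 111-✓
Round 2: --10 -1-0 -11- 01-- 1-1-
PIs = {--10, -001, -1-0, -11-, 0-01, 01--, 1-1-, 10-1}

NONE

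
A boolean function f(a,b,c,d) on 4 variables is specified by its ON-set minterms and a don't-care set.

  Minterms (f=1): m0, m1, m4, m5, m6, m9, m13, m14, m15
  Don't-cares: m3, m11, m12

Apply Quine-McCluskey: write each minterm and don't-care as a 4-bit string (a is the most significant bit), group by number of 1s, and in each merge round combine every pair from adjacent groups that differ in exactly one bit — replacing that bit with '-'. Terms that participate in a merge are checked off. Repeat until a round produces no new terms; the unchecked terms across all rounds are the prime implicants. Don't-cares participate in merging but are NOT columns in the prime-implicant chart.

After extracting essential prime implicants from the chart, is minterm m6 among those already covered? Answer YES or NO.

YES

[col 0] 0000*, 0001*, 0011*, 0100*, 0101*, 0110*, 1001*, 1011*, 1100*, 1101*, 1110*, 1111*
[col 1] -001*, -011*, -100*, -101*, -110*, 0-00*, 0-01*, 00-1*, 000-*, 01-0*, 010-*, 1-01*, 1-11*, 10-1*, 11-0*, 11-1*, 110-*, 111-*
[col 2] --01, -0-1, -1-0, -10-, 0-0-, 1--1, 11--
Prime implicants: --01, -0-1, -1-0, -10-, 0-0-, 1--1, 11--
PI chart (minterm → PIs covering it):
  0 | 0-0-  (sole → essential)
  1 | --01,-0-1,0-0-
  4 | -1-0,-10-,0-0-
  5 | --01,-10-,0-0-
  6 | -1-0  (sole → essential)
  9 | --01,-0-1,1--1
  13 | --01,-10-,1--1,11--
  14 | -1-0,11--
  15 | 1--1,11--
Essential prime implicants: -1-0, 0-0-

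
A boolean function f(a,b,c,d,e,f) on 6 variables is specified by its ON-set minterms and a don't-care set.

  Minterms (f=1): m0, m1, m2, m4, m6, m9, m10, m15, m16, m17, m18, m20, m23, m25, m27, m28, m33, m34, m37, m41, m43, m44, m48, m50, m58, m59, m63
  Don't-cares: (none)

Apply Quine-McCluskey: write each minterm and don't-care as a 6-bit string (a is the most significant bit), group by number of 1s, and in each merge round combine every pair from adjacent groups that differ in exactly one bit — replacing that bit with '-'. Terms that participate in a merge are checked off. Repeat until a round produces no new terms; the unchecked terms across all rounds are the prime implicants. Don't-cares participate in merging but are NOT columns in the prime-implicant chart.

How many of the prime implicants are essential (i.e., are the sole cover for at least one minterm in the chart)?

size-2^0 implicants → 000000(✓)  000001(✓)  000010(✓)  000100(✓)  000110(✓)  001001(✓)  001010(✓)  001111  010000(✓)  010001(✓)  010010(✓)  010100(✓)  010111  011001(✓)  011011(✓)  011100(✓)  100001(✓)  100010(✓)  100101(✓)  101001(✓)  101011(✓)  101100  110000(✓)  110010(✓)  111010(✓)  111011(✓)  111111(✓)
size-2^1 implicants → -00001(✓)  -00010(✓)  -01001(✓)  -10000(✓)  -10010(✓)  -11011  0-0000(✓)  0-0001(✓)  0-0010(✓)  0-0100(✓)  0-1001(✓)  00-001(✓)  00-010  000-00(✓)  000-10(✓)  0000-0(✓)  00000-(✓)  0001-0(✓)  01-001(✓)  01-100  010-00(✓)  0100-0(✓)  01000-(✓)  0110-1  1-0010(✓)  1-1011  10-001(✓)  100-01  1010-1  11-010  1100-0(✓)  111-11  11101-
size-2^2 implicants → --0010  -0-001  -100-0  0--001  0-0-00  0-00-0  0-000-  000--0
Unchecked terms (primes): --0010, -0-001, -100-0, -11011, 0--001, 0-0-00, 0-00-0, 0-000-, 00-010, 000--0, 001111, 01-100, 010111, 0110-1, 1-1011, 100-01, 1010-1, 101100, 11-010, 111-11, 11101-
Minterm coverage:
  m0 ⊆ 0-0-00,0-00-0,0-000-,000--0
  m1 ⊆ -0-001,0--001,0-000-
  m2 ⊆ --0010,0-00-0,00-010,000--0
  m4 ⊆ 0-0-00,000--0
  m6 ⊆ 000--0 [E]
  m9 ⊆ -0-001,0--001
  m10 ⊆ 00-010 [E]
  m15 ⊆ 001111 [E]
  m16 ⊆ -100-0,0-0-00,0-00-0,0-000-
  m17 ⊆ 0--001,0-000-
  m18 ⊆ --0010,-100-0,0-00-0
  m20 ⊆ 0-0-00,01-100
  m23 ⊆ 010111 [E]
  m25 ⊆ 0--001,0110-1
  m27 ⊆ -11011,0110-1
  m28 ⊆ 01-100 [E]
  m33 ⊆ -0-001,100-01
  m34 ⊆ --0010 [E]
  m37 ⊆ 100-01 [E]
  m41 ⊆ -0-001,1010-1
  m43 ⊆ 1-1011,1010-1
  m44 ⊆ 101100 [E]
  m48 ⊆ -100-0 [E]
  m50 ⊆ --0010,-100-0,11-010
  m58 ⊆ 11-010,11101-
  m59 ⊆ -11011,1-1011,111-11,11101-
  m63 ⊆ 111-11 [E]
E = {--0010, -100-0, 00-010, 000--0, 001111, 01-100, 010111, 100-01, 101100, 111-11}

10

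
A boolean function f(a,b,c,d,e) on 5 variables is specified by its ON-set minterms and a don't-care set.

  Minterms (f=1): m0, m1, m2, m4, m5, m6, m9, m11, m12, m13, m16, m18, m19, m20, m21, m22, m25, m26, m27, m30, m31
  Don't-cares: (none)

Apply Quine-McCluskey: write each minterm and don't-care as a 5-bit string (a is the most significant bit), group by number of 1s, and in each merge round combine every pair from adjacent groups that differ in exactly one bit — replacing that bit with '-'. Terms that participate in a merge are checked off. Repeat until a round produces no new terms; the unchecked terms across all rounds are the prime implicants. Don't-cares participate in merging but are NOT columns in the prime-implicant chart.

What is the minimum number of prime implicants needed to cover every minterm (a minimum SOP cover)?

size-2^0 implicants → 00000(✓)  00001(✓)  00010(✓)  00100(✓)  00101(✓)  00110(✓)  01001(✓)  01011(✓)  01100(✓)  01101(✓)  10000(✓)  10010(✓)  10011(✓)  10100(✓)  10101(✓)  10110(✓)  11001(✓)  11010(✓)  11011(✓)  11110(✓)  11111(✓)
size-2^1 implicants → -0000(✓)  -0010(✓)  -0100(✓)  -0101(✓)  -0110(✓)  -1001(✓)  -1011(✓)  0-001(✓)  0-100(✓)  0-101(✓)  00-00(✓)  00-01(✓)  00-10(✓)  000-0(✓)  0000-(✓)  001-0(✓)  0010-(✓)  01-01(✓)  010-1(✓)  0110-(✓)  1-010(✓)  1-011(✓)  1-110(✓)  10-00(✓)  10-10(✓)  100-0(✓)  1001-(✓)  101-0(✓)  1010-(✓)  11-10(✓)  11-11(✓)  110-1(✓)  1101-(✓)  1111-(✓)
size-2^2 implicants → -0-00(✓)  -0-10(✓)  -00-0(✓)  -01-0(✓)  -010-  -10-1  0--01  0-10-  00--0(✓)  00-0-  1--10  1-01-  10--0(✓)  11-1-
size-2^3 implicants → -0--0
Unchecked terms (primes): -0--0, -010-, -10-1, 0--01, 0-10-, 00-0-, 1--10, 1-01-, 11-1-
Minterm coverage:
  m0 ⊆ -0--0,00-0-
  m1 ⊆ 0--01,00-0-
  m2 ⊆ -0--0 [E]
  m4 ⊆ -0--0,-010-,0-10-,00-0-
  m5 ⊆ -010-,0--01,0-10-,00-0-
  m6 ⊆ -0--0 [E]
  m9 ⊆ -10-1,0--01
  m11 ⊆ -10-1 [E]
  m12 ⊆ 0-10- [E]
  m13 ⊆ 0--01,0-10-
  m16 ⊆ -0--0 [E]
  m18 ⊆ -0--0,1--10,1-01-
  m19 ⊆ 1-01- [E]
  m20 ⊆ -0--0,-010-
  m21 ⊆ -010- [E]
  m22 ⊆ -0--0,1--10
  m25 ⊆ -10-1 [E]
  m26 ⊆ 1--10,1-01-,11-1-
  m27 ⊆ -10-1,1-01-,11-1-
  m30 ⊆ 1--10,11-1-
  m31 ⊆ 11-1- [E]
E = {-0--0, -010-, -10-1, 0-10-, 1-01-, 11-1-}
Petrick residual → 0--01
Cover = b'e' + b'cd' + bc'e + a'd'e + a'cd' + ac'd + abd  |cover|=7

7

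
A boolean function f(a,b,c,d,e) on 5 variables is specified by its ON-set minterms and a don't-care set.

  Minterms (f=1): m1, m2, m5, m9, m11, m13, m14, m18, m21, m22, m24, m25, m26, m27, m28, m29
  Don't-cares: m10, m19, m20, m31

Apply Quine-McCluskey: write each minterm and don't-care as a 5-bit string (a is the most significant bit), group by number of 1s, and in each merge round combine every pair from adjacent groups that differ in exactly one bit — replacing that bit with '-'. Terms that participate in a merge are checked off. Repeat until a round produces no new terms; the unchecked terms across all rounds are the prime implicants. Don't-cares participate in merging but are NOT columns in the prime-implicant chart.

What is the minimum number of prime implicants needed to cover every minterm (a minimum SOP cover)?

7

[col 0] 00001*, 00010*, 00101*, 01001*, 01010*, 01011*, 01101*, 01110*, 10010*, 10011*, 10100*, 10101*, 10110*, 11000*, 11001*, 11010*, 11011*, 11100*, 11101*, 11111*
[col 1] -0010*, -0101*, -1001*, -1010*, -1011*, -1101*, 0-001*, 0-010*, 0-101*, 00-01*, 01-01*, 01-10, 010-1*, 0101-*, 1-010*, 1-011*, 1-100*, 1-101*, 10-10, 1001-*, 101-0, 1010-*, 11-00*, 11-01*, 11-11*, 110-0*, 110-1*, 1100-*, 1101-*, 111-1*, 1110-*
[col 2] --010, --101, -1-01, -10-1, -101-, 0--01, 1-01-, 1-10-, 11--1, 11-0-, 110--
Prime implicants: --010, --101, -1-01, -10-1, -101-, 0--01, 01-10, 1-01-, 1-10-, 10-10, 101-0, 11--1, 11-0-, 110--
PI chart (minterm → PIs covering it):
  1 | 0--01  (sole → essential)
  2 | --010  (sole → essential)
  5 | --101,0--01
  9 | -1-01,-10-1,0--01
  11 | -10-1,-101-
  13 | --101,-1-01,0--01
  14 | 01-10  (sole → essential)
  18 | --010,1-01-,10-10
  21 | --101,1-10-
  22 | 10-10,101-0
  24 | 11-0-,110--
  25 | -1-01,-10-1,11--1,11-0-,110--
  26 | --010,-101-,1-01-,110--
  27 | -10-1,-101-,1-01-,11--1,110--
  28 | 1-10-,11-0-
  29 | --101,-1-01,1-10-,11--1,11-0-
Essential prime implicants: --010, 0--01, 01-10
Petrick residual → --101, -10-1, 10-10, 11-0-
Minimum SOP uses 7 PIs: c'de' + cd'e + bc'e + a'd'e + a'bde' + ab'de' + abd'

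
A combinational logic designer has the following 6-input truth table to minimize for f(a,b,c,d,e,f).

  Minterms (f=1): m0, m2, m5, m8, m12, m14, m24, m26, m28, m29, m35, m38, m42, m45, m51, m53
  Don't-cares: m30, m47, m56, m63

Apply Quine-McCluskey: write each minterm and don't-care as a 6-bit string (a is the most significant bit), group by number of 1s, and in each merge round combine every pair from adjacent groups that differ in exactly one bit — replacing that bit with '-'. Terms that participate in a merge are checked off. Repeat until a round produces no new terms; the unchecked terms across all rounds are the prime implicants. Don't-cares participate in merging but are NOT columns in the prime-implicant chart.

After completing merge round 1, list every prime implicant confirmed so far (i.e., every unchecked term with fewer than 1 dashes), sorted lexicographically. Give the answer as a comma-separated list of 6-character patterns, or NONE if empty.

size-2^0 implicants → 000000(✓)  000010(✓)  000101  001000(✓)  001100(✓)  001110(✓)  011000(✓)  011010(✓)  011100(✓)  011101(✓)  011110(✓)  100011(✓)  100110  101010  101101(✓)  101111(✓)  110011(✓)  110101  111000(✓)  111111(✓)
size-2^1 implicants → -11000  0-1000(✓)  0-1100(✓)  0-1110(✓)  00-000  0000-0  001-00(✓)  0011-0(✓)  011-00(✓)  011-10(✓)  0110-0(✓)  0111-0(✓)  01110-  1-0011  1-1111  1011-1
size-2^2 implicants → 0-1-00  0-11-0  011--0
Unchecked terms (primes): -11000, 0-1-00, 0-11-0, 00-000, 0000-0, 000101, 011--0, 01110-, 1-0011, 1-1111, 100110, 101010, 1011-1, 110101

000101, 100110, 101010, 110101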